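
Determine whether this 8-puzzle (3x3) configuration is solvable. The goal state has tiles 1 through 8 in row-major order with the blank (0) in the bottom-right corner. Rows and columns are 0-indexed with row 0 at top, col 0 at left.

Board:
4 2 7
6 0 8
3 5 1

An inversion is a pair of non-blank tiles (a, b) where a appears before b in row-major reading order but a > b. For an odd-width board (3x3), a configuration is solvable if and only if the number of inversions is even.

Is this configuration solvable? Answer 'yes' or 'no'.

Answer: yes

Derivation:
Inversions (pairs i<j in row-major order where tile[i] > tile[j] > 0): 16
16 is even, so the puzzle is solvable.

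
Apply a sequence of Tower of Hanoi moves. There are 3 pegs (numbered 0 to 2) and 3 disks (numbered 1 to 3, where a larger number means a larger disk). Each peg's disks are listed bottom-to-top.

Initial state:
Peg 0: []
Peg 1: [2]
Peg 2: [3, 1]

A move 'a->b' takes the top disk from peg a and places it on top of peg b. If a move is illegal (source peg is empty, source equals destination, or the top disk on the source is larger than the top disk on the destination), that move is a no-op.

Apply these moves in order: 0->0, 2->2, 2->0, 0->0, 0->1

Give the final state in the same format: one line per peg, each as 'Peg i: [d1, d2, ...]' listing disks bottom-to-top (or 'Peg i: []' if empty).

After move 1 (0->0):
Peg 0: []
Peg 1: [2]
Peg 2: [3, 1]

After move 2 (2->2):
Peg 0: []
Peg 1: [2]
Peg 2: [3, 1]

After move 3 (2->0):
Peg 0: [1]
Peg 1: [2]
Peg 2: [3]

After move 4 (0->0):
Peg 0: [1]
Peg 1: [2]
Peg 2: [3]

After move 5 (0->1):
Peg 0: []
Peg 1: [2, 1]
Peg 2: [3]

Answer: Peg 0: []
Peg 1: [2, 1]
Peg 2: [3]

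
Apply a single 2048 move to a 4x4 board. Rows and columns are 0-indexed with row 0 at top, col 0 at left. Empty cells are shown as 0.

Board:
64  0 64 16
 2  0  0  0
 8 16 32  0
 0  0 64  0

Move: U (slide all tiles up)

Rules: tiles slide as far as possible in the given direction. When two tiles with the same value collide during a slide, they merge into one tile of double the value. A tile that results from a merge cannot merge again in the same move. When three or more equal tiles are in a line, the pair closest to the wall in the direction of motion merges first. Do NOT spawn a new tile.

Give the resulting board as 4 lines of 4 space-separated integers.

Slide up:
col 0: [64, 2, 8, 0] -> [64, 2, 8, 0]
col 1: [0, 0, 16, 0] -> [16, 0, 0, 0]
col 2: [64, 0, 32, 64] -> [64, 32, 64, 0]
col 3: [16, 0, 0, 0] -> [16, 0, 0, 0]

Answer: 64 16 64 16
 2  0 32  0
 8  0 64  0
 0  0  0  0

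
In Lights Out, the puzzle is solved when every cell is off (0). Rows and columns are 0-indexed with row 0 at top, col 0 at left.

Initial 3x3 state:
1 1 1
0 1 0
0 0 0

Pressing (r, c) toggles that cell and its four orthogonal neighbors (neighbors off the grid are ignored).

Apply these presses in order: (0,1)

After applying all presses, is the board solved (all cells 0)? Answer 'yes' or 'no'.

After press 1 at (0,1):
0 0 0
0 0 0
0 0 0

Lights still on: 0

Answer: yes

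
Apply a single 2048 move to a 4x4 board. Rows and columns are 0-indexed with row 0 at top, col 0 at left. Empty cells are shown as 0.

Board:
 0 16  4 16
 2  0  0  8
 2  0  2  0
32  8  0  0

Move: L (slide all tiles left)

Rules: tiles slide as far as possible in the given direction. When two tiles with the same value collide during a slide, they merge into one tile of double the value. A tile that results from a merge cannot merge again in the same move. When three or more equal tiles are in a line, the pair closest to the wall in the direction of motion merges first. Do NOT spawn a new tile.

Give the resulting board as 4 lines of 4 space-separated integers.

Slide left:
row 0: [0, 16, 4, 16] -> [16, 4, 16, 0]
row 1: [2, 0, 0, 8] -> [2, 8, 0, 0]
row 2: [2, 0, 2, 0] -> [4, 0, 0, 0]
row 3: [32, 8, 0, 0] -> [32, 8, 0, 0]

Answer: 16  4 16  0
 2  8  0  0
 4  0  0  0
32  8  0  0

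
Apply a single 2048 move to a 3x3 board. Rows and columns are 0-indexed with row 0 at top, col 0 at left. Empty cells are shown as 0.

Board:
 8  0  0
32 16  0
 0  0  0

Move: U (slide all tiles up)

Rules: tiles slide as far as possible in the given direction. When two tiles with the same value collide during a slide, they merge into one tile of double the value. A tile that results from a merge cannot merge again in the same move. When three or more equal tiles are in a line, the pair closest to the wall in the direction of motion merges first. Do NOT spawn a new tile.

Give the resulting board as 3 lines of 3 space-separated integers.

Answer:  8 16  0
32  0  0
 0  0  0

Derivation:
Slide up:
col 0: [8, 32, 0] -> [8, 32, 0]
col 1: [0, 16, 0] -> [16, 0, 0]
col 2: [0, 0, 0] -> [0, 0, 0]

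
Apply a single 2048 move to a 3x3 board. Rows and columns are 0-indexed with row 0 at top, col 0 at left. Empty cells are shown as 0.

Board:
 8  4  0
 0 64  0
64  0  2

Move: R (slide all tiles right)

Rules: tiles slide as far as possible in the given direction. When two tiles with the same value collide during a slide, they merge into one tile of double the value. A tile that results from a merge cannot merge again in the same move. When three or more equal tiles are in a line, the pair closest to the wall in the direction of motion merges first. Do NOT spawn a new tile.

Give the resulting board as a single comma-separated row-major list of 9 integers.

Slide right:
row 0: [8, 4, 0] -> [0, 8, 4]
row 1: [0, 64, 0] -> [0, 0, 64]
row 2: [64, 0, 2] -> [0, 64, 2]

Answer: 0, 8, 4, 0, 0, 64, 0, 64, 2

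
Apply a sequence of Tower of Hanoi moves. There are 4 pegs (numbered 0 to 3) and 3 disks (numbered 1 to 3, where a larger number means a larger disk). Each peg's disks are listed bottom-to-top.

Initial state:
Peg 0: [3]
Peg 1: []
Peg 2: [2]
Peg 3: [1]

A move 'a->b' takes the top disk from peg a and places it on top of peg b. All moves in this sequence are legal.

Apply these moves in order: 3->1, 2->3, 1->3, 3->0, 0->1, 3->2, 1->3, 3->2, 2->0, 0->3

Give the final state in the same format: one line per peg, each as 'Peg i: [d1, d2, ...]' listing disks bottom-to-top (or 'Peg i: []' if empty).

After move 1 (3->1):
Peg 0: [3]
Peg 1: [1]
Peg 2: [2]
Peg 3: []

After move 2 (2->3):
Peg 0: [3]
Peg 1: [1]
Peg 2: []
Peg 3: [2]

After move 3 (1->3):
Peg 0: [3]
Peg 1: []
Peg 2: []
Peg 3: [2, 1]

After move 4 (3->0):
Peg 0: [3, 1]
Peg 1: []
Peg 2: []
Peg 3: [2]

After move 5 (0->1):
Peg 0: [3]
Peg 1: [1]
Peg 2: []
Peg 3: [2]

After move 6 (3->2):
Peg 0: [3]
Peg 1: [1]
Peg 2: [2]
Peg 3: []

After move 7 (1->3):
Peg 0: [3]
Peg 1: []
Peg 2: [2]
Peg 3: [1]

After move 8 (3->2):
Peg 0: [3]
Peg 1: []
Peg 2: [2, 1]
Peg 3: []

After move 9 (2->0):
Peg 0: [3, 1]
Peg 1: []
Peg 2: [2]
Peg 3: []

After move 10 (0->3):
Peg 0: [3]
Peg 1: []
Peg 2: [2]
Peg 3: [1]

Answer: Peg 0: [3]
Peg 1: []
Peg 2: [2]
Peg 3: [1]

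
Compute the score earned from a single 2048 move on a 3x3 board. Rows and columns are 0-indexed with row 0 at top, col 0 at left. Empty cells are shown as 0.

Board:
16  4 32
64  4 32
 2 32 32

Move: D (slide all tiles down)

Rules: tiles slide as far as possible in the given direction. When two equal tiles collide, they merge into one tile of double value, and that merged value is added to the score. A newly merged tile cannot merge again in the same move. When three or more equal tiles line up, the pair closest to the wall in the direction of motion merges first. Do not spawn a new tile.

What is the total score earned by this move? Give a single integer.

Slide down:
col 0: [16, 64, 2] -> [16, 64, 2]  score +0 (running 0)
col 1: [4, 4, 32] -> [0, 8, 32]  score +8 (running 8)
col 2: [32, 32, 32] -> [0, 32, 64]  score +64 (running 72)
Board after move:
16  0  0
64  8 32
 2 32 64

Answer: 72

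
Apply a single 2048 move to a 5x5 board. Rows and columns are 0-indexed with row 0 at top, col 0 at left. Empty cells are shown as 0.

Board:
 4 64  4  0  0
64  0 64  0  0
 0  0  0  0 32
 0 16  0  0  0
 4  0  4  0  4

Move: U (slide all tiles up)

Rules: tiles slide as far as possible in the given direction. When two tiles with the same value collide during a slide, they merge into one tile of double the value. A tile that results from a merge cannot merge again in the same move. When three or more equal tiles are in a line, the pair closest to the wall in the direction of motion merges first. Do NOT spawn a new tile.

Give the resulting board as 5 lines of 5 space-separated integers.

Answer:  4 64  4  0 32
64 16 64  0  4
 4  0  4  0  0
 0  0  0  0  0
 0  0  0  0  0

Derivation:
Slide up:
col 0: [4, 64, 0, 0, 4] -> [4, 64, 4, 0, 0]
col 1: [64, 0, 0, 16, 0] -> [64, 16, 0, 0, 0]
col 2: [4, 64, 0, 0, 4] -> [4, 64, 4, 0, 0]
col 3: [0, 0, 0, 0, 0] -> [0, 0, 0, 0, 0]
col 4: [0, 0, 32, 0, 4] -> [32, 4, 0, 0, 0]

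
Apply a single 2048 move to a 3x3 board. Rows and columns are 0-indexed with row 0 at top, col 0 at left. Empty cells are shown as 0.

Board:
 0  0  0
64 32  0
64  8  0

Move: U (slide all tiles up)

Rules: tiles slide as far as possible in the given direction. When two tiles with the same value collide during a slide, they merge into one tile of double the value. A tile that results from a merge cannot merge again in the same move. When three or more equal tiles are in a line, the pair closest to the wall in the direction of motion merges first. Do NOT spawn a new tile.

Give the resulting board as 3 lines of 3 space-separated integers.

Slide up:
col 0: [0, 64, 64] -> [128, 0, 0]
col 1: [0, 32, 8] -> [32, 8, 0]
col 2: [0, 0, 0] -> [0, 0, 0]

Answer: 128  32   0
  0   8   0
  0   0   0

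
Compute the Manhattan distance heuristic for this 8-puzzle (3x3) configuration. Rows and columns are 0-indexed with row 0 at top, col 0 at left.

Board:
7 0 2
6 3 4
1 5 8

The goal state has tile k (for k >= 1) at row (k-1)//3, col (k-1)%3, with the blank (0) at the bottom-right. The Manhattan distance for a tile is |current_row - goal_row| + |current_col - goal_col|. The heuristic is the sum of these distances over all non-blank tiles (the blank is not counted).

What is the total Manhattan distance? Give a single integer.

Answer: 13

Derivation:
Tile 7: at (0,0), goal (2,0), distance |0-2|+|0-0| = 2
Tile 2: at (0,2), goal (0,1), distance |0-0|+|2-1| = 1
Tile 6: at (1,0), goal (1,2), distance |1-1|+|0-2| = 2
Tile 3: at (1,1), goal (0,2), distance |1-0|+|1-2| = 2
Tile 4: at (1,2), goal (1,0), distance |1-1|+|2-0| = 2
Tile 1: at (2,0), goal (0,0), distance |2-0|+|0-0| = 2
Tile 5: at (2,1), goal (1,1), distance |2-1|+|1-1| = 1
Tile 8: at (2,2), goal (2,1), distance |2-2|+|2-1| = 1
Sum: 2 + 1 + 2 + 2 + 2 + 2 + 1 + 1 = 13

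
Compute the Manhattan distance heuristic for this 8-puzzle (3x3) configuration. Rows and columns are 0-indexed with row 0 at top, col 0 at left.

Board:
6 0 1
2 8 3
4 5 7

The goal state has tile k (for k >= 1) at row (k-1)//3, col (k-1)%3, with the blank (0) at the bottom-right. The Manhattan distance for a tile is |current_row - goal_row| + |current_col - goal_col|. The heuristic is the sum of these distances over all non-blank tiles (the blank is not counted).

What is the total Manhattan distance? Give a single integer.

Answer: 13

Derivation:
Tile 6: at (0,0), goal (1,2), distance |0-1|+|0-2| = 3
Tile 1: at (0,2), goal (0,0), distance |0-0|+|2-0| = 2
Tile 2: at (1,0), goal (0,1), distance |1-0|+|0-1| = 2
Tile 8: at (1,1), goal (2,1), distance |1-2|+|1-1| = 1
Tile 3: at (1,2), goal (0,2), distance |1-0|+|2-2| = 1
Tile 4: at (2,0), goal (1,0), distance |2-1|+|0-0| = 1
Tile 5: at (2,1), goal (1,1), distance |2-1|+|1-1| = 1
Tile 7: at (2,2), goal (2,0), distance |2-2|+|2-0| = 2
Sum: 3 + 2 + 2 + 1 + 1 + 1 + 1 + 2 = 13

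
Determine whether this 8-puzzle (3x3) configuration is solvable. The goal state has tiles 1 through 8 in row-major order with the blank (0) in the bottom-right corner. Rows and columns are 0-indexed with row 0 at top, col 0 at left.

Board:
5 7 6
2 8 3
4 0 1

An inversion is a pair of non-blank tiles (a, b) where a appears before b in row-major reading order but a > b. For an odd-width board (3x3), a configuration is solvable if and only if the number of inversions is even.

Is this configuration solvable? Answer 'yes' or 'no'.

Answer: no

Derivation:
Inversions (pairs i<j in row-major order where tile[i] > tile[j] > 0): 19
19 is odd, so the puzzle is not solvable.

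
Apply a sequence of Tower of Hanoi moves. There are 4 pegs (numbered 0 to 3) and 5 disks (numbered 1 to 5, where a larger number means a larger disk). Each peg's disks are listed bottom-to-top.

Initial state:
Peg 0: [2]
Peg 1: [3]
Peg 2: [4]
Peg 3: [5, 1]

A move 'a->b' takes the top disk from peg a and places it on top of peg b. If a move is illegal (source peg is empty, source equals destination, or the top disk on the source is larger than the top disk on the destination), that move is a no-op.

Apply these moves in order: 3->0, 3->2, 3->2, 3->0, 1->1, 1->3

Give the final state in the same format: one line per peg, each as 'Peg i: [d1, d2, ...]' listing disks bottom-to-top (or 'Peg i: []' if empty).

Answer: Peg 0: [2, 1]
Peg 1: []
Peg 2: [4]
Peg 3: [5, 3]

Derivation:
After move 1 (3->0):
Peg 0: [2, 1]
Peg 1: [3]
Peg 2: [4]
Peg 3: [5]

After move 2 (3->2):
Peg 0: [2, 1]
Peg 1: [3]
Peg 2: [4]
Peg 3: [5]

After move 3 (3->2):
Peg 0: [2, 1]
Peg 1: [3]
Peg 2: [4]
Peg 3: [5]

After move 4 (3->0):
Peg 0: [2, 1]
Peg 1: [3]
Peg 2: [4]
Peg 3: [5]

After move 5 (1->1):
Peg 0: [2, 1]
Peg 1: [3]
Peg 2: [4]
Peg 3: [5]

After move 6 (1->3):
Peg 0: [2, 1]
Peg 1: []
Peg 2: [4]
Peg 3: [5, 3]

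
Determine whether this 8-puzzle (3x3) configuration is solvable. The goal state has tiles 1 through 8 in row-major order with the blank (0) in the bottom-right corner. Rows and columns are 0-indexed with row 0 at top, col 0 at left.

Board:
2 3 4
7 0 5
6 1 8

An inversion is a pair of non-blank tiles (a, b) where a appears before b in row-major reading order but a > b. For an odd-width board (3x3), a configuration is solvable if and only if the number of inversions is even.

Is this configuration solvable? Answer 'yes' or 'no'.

Inversions (pairs i<j in row-major order where tile[i] > tile[j] > 0): 8
8 is even, so the puzzle is solvable.

Answer: yes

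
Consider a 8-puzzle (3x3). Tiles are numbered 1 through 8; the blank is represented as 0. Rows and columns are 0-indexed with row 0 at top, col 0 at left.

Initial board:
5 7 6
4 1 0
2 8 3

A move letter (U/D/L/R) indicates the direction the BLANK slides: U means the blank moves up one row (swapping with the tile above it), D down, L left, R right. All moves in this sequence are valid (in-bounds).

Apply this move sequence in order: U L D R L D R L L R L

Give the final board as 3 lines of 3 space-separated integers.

After move 1 (U):
5 7 0
4 1 6
2 8 3

After move 2 (L):
5 0 7
4 1 6
2 8 3

After move 3 (D):
5 1 7
4 0 6
2 8 3

After move 4 (R):
5 1 7
4 6 0
2 8 3

After move 5 (L):
5 1 7
4 0 6
2 8 3

After move 6 (D):
5 1 7
4 8 6
2 0 3

After move 7 (R):
5 1 7
4 8 6
2 3 0

After move 8 (L):
5 1 7
4 8 6
2 0 3

After move 9 (L):
5 1 7
4 8 6
0 2 3

After move 10 (R):
5 1 7
4 8 6
2 0 3

After move 11 (L):
5 1 7
4 8 6
0 2 3

Answer: 5 1 7
4 8 6
0 2 3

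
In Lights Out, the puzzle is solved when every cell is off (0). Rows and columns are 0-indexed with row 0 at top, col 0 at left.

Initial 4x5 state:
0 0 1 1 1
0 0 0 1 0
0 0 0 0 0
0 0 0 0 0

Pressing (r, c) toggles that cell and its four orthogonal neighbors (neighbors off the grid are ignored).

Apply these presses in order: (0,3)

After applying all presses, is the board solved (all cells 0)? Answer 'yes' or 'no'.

After press 1 at (0,3):
0 0 0 0 0
0 0 0 0 0
0 0 0 0 0
0 0 0 0 0

Lights still on: 0

Answer: yes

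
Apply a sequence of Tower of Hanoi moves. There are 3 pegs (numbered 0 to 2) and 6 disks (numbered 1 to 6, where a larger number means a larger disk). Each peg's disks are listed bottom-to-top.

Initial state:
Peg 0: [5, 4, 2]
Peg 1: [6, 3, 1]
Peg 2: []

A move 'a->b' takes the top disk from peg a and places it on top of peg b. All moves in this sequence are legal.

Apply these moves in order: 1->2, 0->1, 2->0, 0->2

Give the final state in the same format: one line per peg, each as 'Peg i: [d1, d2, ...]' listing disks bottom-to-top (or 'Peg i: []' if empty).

After move 1 (1->2):
Peg 0: [5, 4, 2]
Peg 1: [6, 3]
Peg 2: [1]

After move 2 (0->1):
Peg 0: [5, 4]
Peg 1: [6, 3, 2]
Peg 2: [1]

After move 3 (2->0):
Peg 0: [5, 4, 1]
Peg 1: [6, 3, 2]
Peg 2: []

After move 4 (0->2):
Peg 0: [5, 4]
Peg 1: [6, 3, 2]
Peg 2: [1]

Answer: Peg 0: [5, 4]
Peg 1: [6, 3, 2]
Peg 2: [1]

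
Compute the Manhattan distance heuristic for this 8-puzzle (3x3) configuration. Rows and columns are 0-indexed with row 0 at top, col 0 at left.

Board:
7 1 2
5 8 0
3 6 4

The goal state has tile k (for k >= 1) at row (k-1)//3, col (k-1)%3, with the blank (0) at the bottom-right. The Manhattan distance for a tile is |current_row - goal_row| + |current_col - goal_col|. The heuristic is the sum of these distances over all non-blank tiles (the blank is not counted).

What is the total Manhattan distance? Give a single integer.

Tile 7: at (0,0), goal (2,0), distance |0-2|+|0-0| = 2
Tile 1: at (0,1), goal (0,0), distance |0-0|+|1-0| = 1
Tile 2: at (0,2), goal (0,1), distance |0-0|+|2-1| = 1
Tile 5: at (1,0), goal (1,1), distance |1-1|+|0-1| = 1
Tile 8: at (1,1), goal (2,1), distance |1-2|+|1-1| = 1
Tile 3: at (2,0), goal (0,2), distance |2-0|+|0-2| = 4
Tile 6: at (2,1), goal (1,2), distance |2-1|+|1-2| = 2
Tile 4: at (2,2), goal (1,0), distance |2-1|+|2-0| = 3
Sum: 2 + 1 + 1 + 1 + 1 + 4 + 2 + 3 = 15

Answer: 15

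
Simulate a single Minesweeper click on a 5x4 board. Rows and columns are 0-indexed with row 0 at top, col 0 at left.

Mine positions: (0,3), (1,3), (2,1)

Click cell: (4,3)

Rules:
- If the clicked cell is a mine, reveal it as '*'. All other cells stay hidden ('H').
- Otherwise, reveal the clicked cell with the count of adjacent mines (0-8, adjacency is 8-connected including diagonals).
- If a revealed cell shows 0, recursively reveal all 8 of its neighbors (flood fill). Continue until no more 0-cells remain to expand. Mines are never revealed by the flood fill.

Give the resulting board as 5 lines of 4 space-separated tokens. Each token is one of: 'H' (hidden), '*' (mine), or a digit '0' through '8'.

H H H H
H H H H
H H 2 1
1 1 1 0
0 0 0 0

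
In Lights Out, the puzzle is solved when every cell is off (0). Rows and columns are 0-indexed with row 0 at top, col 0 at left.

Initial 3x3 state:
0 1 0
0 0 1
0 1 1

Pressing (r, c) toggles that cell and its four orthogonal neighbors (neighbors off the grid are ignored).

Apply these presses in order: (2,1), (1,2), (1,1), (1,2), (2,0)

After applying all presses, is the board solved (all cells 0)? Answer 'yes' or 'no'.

After press 1 at (2,1):
0 1 0
0 1 1
1 0 0

After press 2 at (1,2):
0 1 1
0 0 0
1 0 1

After press 3 at (1,1):
0 0 1
1 1 1
1 1 1

After press 4 at (1,2):
0 0 0
1 0 0
1 1 0

After press 5 at (2,0):
0 0 0
0 0 0
0 0 0

Lights still on: 0

Answer: yes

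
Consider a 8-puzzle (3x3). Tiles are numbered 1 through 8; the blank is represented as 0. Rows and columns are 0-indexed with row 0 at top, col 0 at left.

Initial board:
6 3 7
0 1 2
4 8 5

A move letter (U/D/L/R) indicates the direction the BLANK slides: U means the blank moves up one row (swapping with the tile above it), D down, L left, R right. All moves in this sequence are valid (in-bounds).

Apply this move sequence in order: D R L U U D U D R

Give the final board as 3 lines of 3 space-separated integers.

After move 1 (D):
6 3 7
4 1 2
0 8 5

After move 2 (R):
6 3 7
4 1 2
8 0 5

After move 3 (L):
6 3 7
4 1 2
0 8 5

After move 4 (U):
6 3 7
0 1 2
4 8 5

After move 5 (U):
0 3 7
6 1 2
4 8 5

After move 6 (D):
6 3 7
0 1 2
4 8 5

After move 7 (U):
0 3 7
6 1 2
4 8 5

After move 8 (D):
6 3 7
0 1 2
4 8 5

After move 9 (R):
6 3 7
1 0 2
4 8 5

Answer: 6 3 7
1 0 2
4 8 5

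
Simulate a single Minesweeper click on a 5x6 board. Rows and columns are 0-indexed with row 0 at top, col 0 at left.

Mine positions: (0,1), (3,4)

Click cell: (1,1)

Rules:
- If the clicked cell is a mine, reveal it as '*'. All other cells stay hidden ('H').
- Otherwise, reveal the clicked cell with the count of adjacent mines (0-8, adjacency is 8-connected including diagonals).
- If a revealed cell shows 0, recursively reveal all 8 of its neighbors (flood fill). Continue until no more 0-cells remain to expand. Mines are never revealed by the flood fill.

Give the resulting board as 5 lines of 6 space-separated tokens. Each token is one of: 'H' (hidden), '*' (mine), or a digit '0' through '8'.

H H H H H H
H 1 H H H H
H H H H H H
H H H H H H
H H H H H H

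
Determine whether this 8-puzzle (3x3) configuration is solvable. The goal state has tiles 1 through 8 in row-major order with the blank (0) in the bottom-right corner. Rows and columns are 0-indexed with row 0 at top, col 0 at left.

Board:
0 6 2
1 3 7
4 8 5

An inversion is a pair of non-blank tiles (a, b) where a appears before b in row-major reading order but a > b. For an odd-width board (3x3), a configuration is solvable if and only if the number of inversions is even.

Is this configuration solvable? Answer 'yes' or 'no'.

Inversions (pairs i<j in row-major order where tile[i] > tile[j] > 0): 9
9 is odd, so the puzzle is not solvable.

Answer: no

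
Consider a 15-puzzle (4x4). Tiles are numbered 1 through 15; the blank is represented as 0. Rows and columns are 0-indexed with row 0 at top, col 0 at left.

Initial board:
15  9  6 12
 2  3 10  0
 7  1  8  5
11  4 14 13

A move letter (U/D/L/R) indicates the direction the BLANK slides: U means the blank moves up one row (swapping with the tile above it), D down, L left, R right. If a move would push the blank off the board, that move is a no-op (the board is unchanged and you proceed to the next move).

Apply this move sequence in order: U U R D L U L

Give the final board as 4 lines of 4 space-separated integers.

After move 1 (U):
15  9  6  0
 2  3 10 12
 7  1  8  5
11  4 14 13

After move 2 (U):
15  9  6  0
 2  3 10 12
 7  1  8  5
11  4 14 13

After move 3 (R):
15  9  6  0
 2  3 10 12
 7  1  8  5
11  4 14 13

After move 4 (D):
15  9  6 12
 2  3 10  0
 7  1  8  5
11  4 14 13

After move 5 (L):
15  9  6 12
 2  3  0 10
 7  1  8  5
11  4 14 13

After move 6 (U):
15  9  0 12
 2  3  6 10
 7  1  8  5
11  4 14 13

After move 7 (L):
15  0  9 12
 2  3  6 10
 7  1  8  5
11  4 14 13

Answer: 15  0  9 12
 2  3  6 10
 7  1  8  5
11  4 14 13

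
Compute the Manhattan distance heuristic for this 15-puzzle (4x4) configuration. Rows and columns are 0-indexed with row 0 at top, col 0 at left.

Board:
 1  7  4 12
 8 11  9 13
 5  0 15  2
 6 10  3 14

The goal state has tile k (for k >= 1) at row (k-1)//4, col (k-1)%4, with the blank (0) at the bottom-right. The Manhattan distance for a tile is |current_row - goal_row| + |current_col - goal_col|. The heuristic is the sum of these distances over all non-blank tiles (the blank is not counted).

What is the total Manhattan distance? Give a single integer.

Answer: 33

Derivation:
Tile 1: at (0,0), goal (0,0), distance |0-0|+|0-0| = 0
Tile 7: at (0,1), goal (1,2), distance |0-1|+|1-2| = 2
Tile 4: at (0,2), goal (0,3), distance |0-0|+|2-3| = 1
Tile 12: at (0,3), goal (2,3), distance |0-2|+|3-3| = 2
Tile 8: at (1,0), goal (1,3), distance |1-1|+|0-3| = 3
Tile 11: at (1,1), goal (2,2), distance |1-2|+|1-2| = 2
Tile 9: at (1,2), goal (2,0), distance |1-2|+|2-0| = 3
Tile 13: at (1,3), goal (3,0), distance |1-3|+|3-0| = 5
Tile 5: at (2,0), goal (1,0), distance |2-1|+|0-0| = 1
Tile 15: at (2,2), goal (3,2), distance |2-3|+|2-2| = 1
Tile 2: at (2,3), goal (0,1), distance |2-0|+|3-1| = 4
Tile 6: at (3,0), goal (1,1), distance |3-1|+|0-1| = 3
Tile 10: at (3,1), goal (2,1), distance |3-2|+|1-1| = 1
Tile 3: at (3,2), goal (0,2), distance |3-0|+|2-2| = 3
Tile 14: at (3,3), goal (3,1), distance |3-3|+|3-1| = 2
Sum: 0 + 2 + 1 + 2 + 3 + 2 + 3 + 5 + 1 + 1 + 4 + 3 + 1 + 3 + 2 = 33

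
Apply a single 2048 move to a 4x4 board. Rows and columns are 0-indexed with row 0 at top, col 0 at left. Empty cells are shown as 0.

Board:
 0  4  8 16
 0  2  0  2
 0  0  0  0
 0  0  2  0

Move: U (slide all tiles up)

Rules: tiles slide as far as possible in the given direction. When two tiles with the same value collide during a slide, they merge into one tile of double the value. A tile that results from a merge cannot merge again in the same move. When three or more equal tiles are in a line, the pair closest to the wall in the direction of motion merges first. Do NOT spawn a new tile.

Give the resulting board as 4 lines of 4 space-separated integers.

Slide up:
col 0: [0, 0, 0, 0] -> [0, 0, 0, 0]
col 1: [4, 2, 0, 0] -> [4, 2, 0, 0]
col 2: [8, 0, 0, 2] -> [8, 2, 0, 0]
col 3: [16, 2, 0, 0] -> [16, 2, 0, 0]

Answer:  0  4  8 16
 0  2  2  2
 0  0  0  0
 0  0  0  0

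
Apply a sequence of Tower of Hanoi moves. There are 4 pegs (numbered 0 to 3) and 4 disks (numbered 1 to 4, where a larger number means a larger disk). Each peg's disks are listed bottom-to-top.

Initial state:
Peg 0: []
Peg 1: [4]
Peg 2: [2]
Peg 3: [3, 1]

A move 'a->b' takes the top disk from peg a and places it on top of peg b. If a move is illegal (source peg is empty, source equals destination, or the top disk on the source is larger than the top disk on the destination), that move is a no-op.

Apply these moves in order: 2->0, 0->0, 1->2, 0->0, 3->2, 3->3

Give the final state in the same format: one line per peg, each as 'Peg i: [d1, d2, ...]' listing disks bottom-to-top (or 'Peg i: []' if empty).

After move 1 (2->0):
Peg 0: [2]
Peg 1: [4]
Peg 2: []
Peg 3: [3, 1]

After move 2 (0->0):
Peg 0: [2]
Peg 1: [4]
Peg 2: []
Peg 3: [3, 1]

After move 3 (1->2):
Peg 0: [2]
Peg 1: []
Peg 2: [4]
Peg 3: [3, 1]

After move 4 (0->0):
Peg 0: [2]
Peg 1: []
Peg 2: [4]
Peg 3: [3, 1]

After move 5 (3->2):
Peg 0: [2]
Peg 1: []
Peg 2: [4, 1]
Peg 3: [3]

After move 6 (3->3):
Peg 0: [2]
Peg 1: []
Peg 2: [4, 1]
Peg 3: [3]

Answer: Peg 0: [2]
Peg 1: []
Peg 2: [4, 1]
Peg 3: [3]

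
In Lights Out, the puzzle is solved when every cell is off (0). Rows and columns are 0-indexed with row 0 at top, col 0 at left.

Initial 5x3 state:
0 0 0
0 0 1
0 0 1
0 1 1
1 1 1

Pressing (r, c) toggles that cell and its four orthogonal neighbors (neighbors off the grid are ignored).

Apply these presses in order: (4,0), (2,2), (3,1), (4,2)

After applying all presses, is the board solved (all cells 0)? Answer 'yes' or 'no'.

Answer: yes

Derivation:
After press 1 at (4,0):
0 0 0
0 0 1
0 0 1
1 1 1
0 0 1

After press 2 at (2,2):
0 0 0
0 0 0
0 1 0
1 1 0
0 0 1

After press 3 at (3,1):
0 0 0
0 0 0
0 0 0
0 0 1
0 1 1

After press 4 at (4,2):
0 0 0
0 0 0
0 0 0
0 0 0
0 0 0

Lights still on: 0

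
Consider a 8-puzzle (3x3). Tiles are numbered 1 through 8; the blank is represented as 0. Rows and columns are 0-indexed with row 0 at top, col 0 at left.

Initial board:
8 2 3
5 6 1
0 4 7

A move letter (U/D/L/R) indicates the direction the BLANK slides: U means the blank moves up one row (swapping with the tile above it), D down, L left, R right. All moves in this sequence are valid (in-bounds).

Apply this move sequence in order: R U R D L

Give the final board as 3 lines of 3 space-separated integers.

Answer: 8 2 3
5 1 7
4 0 6

Derivation:
After move 1 (R):
8 2 3
5 6 1
4 0 7

After move 2 (U):
8 2 3
5 0 1
4 6 7

After move 3 (R):
8 2 3
5 1 0
4 6 7

After move 4 (D):
8 2 3
5 1 7
4 6 0

After move 5 (L):
8 2 3
5 1 7
4 0 6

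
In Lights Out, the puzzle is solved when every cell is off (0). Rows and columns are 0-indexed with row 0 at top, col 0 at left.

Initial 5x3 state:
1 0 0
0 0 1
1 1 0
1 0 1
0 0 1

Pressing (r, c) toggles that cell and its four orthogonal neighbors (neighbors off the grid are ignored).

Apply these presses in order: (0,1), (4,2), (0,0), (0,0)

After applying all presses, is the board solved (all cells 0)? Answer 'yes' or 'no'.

Answer: no

Derivation:
After press 1 at (0,1):
0 1 1
0 1 1
1 1 0
1 0 1
0 0 1

After press 2 at (4,2):
0 1 1
0 1 1
1 1 0
1 0 0
0 1 0

After press 3 at (0,0):
1 0 1
1 1 1
1 1 0
1 0 0
0 1 0

After press 4 at (0,0):
0 1 1
0 1 1
1 1 0
1 0 0
0 1 0

Lights still on: 8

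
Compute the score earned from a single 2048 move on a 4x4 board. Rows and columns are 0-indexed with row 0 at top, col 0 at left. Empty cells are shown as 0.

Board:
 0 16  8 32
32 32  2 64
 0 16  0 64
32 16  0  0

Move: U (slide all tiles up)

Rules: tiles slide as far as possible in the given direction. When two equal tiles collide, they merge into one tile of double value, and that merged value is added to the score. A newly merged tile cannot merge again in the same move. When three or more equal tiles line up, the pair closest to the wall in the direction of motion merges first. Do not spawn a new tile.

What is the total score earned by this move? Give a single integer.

Slide up:
col 0: [0, 32, 0, 32] -> [64, 0, 0, 0]  score +64 (running 64)
col 1: [16, 32, 16, 16] -> [16, 32, 32, 0]  score +32 (running 96)
col 2: [8, 2, 0, 0] -> [8, 2, 0, 0]  score +0 (running 96)
col 3: [32, 64, 64, 0] -> [32, 128, 0, 0]  score +128 (running 224)
Board after move:
 64  16   8  32
  0  32   2 128
  0  32   0   0
  0   0   0   0

Answer: 224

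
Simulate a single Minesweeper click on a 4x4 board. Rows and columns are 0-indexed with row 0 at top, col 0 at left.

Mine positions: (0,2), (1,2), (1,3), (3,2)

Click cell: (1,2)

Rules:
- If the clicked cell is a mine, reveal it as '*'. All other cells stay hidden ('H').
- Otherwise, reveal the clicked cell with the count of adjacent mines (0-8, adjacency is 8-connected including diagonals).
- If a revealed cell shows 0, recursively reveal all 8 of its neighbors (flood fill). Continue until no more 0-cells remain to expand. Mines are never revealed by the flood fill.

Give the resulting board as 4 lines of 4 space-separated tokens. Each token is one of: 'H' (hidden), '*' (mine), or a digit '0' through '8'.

H H H H
H H * H
H H H H
H H H H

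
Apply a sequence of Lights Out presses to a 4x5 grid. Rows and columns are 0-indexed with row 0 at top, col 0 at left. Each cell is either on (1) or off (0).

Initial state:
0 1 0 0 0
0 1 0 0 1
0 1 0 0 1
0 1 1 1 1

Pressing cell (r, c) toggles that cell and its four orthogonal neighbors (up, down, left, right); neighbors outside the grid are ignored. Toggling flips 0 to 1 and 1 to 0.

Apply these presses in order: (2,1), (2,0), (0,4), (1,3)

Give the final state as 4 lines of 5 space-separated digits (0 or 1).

Answer: 0 1 0 0 1
1 0 1 1 1
0 1 1 1 1
1 0 1 1 1

Derivation:
After press 1 at (2,1):
0 1 0 0 0
0 0 0 0 1
1 0 1 0 1
0 0 1 1 1

After press 2 at (2,0):
0 1 0 0 0
1 0 0 0 1
0 1 1 0 1
1 0 1 1 1

After press 3 at (0,4):
0 1 0 1 1
1 0 0 0 0
0 1 1 0 1
1 0 1 1 1

After press 4 at (1,3):
0 1 0 0 1
1 0 1 1 1
0 1 1 1 1
1 0 1 1 1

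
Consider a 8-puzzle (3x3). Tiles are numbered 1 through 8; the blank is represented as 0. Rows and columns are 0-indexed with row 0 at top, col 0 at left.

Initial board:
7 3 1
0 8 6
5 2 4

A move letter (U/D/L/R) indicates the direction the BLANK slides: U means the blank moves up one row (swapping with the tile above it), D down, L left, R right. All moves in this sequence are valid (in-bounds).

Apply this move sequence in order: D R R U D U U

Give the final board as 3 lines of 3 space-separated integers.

After move 1 (D):
7 3 1
5 8 6
0 2 4

After move 2 (R):
7 3 1
5 8 6
2 0 4

After move 3 (R):
7 3 1
5 8 6
2 4 0

After move 4 (U):
7 3 1
5 8 0
2 4 6

After move 5 (D):
7 3 1
5 8 6
2 4 0

After move 6 (U):
7 3 1
5 8 0
2 4 6

After move 7 (U):
7 3 0
5 8 1
2 4 6

Answer: 7 3 0
5 8 1
2 4 6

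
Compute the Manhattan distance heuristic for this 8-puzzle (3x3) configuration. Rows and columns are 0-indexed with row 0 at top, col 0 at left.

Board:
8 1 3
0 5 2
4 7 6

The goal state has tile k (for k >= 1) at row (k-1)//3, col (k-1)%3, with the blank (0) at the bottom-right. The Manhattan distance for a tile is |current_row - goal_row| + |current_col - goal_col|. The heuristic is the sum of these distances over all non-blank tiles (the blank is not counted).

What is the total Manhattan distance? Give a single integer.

Tile 8: (0,0)->(2,1) = 3
Tile 1: (0,1)->(0,0) = 1
Tile 3: (0,2)->(0,2) = 0
Tile 5: (1,1)->(1,1) = 0
Tile 2: (1,2)->(0,1) = 2
Tile 4: (2,0)->(1,0) = 1
Tile 7: (2,1)->(2,0) = 1
Tile 6: (2,2)->(1,2) = 1
Sum: 3 + 1 + 0 + 0 + 2 + 1 + 1 + 1 = 9

Answer: 9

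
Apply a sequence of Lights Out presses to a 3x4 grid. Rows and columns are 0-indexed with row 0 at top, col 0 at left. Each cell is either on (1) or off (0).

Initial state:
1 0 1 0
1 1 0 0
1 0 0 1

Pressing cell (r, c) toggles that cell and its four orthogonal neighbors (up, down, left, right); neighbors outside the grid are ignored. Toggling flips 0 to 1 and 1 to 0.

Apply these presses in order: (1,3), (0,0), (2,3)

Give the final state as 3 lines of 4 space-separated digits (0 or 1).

After press 1 at (1,3):
1 0 1 1
1 1 1 1
1 0 0 0

After press 2 at (0,0):
0 1 1 1
0 1 1 1
1 0 0 0

After press 3 at (2,3):
0 1 1 1
0 1 1 0
1 0 1 1

Answer: 0 1 1 1
0 1 1 0
1 0 1 1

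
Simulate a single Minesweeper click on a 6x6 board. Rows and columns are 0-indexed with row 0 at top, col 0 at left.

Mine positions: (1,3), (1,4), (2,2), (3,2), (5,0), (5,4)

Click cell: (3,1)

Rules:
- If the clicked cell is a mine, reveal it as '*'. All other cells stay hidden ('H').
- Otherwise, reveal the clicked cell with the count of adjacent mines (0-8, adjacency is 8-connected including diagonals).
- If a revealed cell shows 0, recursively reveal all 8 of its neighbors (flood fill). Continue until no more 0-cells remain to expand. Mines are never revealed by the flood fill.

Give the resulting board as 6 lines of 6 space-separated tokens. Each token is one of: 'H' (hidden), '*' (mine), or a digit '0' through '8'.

H H H H H H
H H H H H H
H H H H H H
H 2 H H H H
H H H H H H
H H H H H H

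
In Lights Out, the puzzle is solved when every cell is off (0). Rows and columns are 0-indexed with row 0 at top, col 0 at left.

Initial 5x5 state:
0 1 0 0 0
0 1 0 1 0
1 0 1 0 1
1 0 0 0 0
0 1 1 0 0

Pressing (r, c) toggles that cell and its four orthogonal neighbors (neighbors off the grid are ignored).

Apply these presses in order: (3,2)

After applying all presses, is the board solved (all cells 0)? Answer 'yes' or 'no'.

After press 1 at (3,2):
0 1 0 0 0
0 1 0 1 0
1 0 0 0 1
1 1 1 1 0
0 1 0 0 0

Lights still on: 10

Answer: no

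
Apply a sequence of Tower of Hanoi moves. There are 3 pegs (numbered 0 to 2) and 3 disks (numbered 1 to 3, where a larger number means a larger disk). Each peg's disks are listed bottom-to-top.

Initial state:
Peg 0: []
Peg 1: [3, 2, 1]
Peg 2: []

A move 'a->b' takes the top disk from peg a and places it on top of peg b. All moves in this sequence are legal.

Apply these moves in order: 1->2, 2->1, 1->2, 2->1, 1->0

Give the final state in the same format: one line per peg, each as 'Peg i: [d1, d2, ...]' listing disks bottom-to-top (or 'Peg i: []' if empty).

After move 1 (1->2):
Peg 0: []
Peg 1: [3, 2]
Peg 2: [1]

After move 2 (2->1):
Peg 0: []
Peg 1: [3, 2, 1]
Peg 2: []

After move 3 (1->2):
Peg 0: []
Peg 1: [3, 2]
Peg 2: [1]

After move 4 (2->1):
Peg 0: []
Peg 1: [3, 2, 1]
Peg 2: []

After move 5 (1->0):
Peg 0: [1]
Peg 1: [3, 2]
Peg 2: []

Answer: Peg 0: [1]
Peg 1: [3, 2]
Peg 2: []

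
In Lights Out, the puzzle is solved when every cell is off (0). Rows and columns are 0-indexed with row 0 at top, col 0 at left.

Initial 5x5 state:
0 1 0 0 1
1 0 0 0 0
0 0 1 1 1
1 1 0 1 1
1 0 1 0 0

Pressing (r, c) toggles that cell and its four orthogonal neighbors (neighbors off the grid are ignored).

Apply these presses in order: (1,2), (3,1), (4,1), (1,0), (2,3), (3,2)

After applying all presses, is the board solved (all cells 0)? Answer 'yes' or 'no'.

After press 1 at (1,2):
0 1 1 0 1
1 1 1 1 0
0 0 0 1 1
1 1 0 1 1
1 0 1 0 0

After press 2 at (3,1):
0 1 1 0 1
1 1 1 1 0
0 1 0 1 1
0 0 1 1 1
1 1 1 0 0

After press 3 at (4,1):
0 1 1 0 1
1 1 1 1 0
0 1 0 1 1
0 1 1 1 1
0 0 0 0 0

After press 4 at (1,0):
1 1 1 0 1
0 0 1 1 0
1 1 0 1 1
0 1 1 1 1
0 0 0 0 0

After press 5 at (2,3):
1 1 1 0 1
0 0 1 0 0
1 1 1 0 0
0 1 1 0 1
0 0 0 0 0

After press 6 at (3,2):
1 1 1 0 1
0 0 1 0 0
1 1 0 0 0
0 0 0 1 1
0 0 1 0 0

Lights still on: 10

Answer: no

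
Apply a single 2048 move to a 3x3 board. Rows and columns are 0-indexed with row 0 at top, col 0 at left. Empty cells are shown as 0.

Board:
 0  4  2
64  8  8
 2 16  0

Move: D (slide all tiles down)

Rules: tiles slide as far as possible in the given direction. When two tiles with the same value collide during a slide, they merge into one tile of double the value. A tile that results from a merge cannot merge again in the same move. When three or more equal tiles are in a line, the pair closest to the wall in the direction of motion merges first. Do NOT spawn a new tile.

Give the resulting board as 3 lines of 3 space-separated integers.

Answer:  0  4  0
64  8  2
 2 16  8

Derivation:
Slide down:
col 0: [0, 64, 2] -> [0, 64, 2]
col 1: [4, 8, 16] -> [4, 8, 16]
col 2: [2, 8, 0] -> [0, 2, 8]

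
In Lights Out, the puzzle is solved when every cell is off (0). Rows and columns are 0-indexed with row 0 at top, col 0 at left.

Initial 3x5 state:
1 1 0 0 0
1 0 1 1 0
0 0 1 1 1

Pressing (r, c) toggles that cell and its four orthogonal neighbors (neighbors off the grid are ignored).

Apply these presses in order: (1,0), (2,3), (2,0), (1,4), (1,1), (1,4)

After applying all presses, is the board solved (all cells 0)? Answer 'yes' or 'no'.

After press 1 at (1,0):
0 1 0 0 0
0 1 1 1 0
1 0 1 1 1

After press 2 at (2,3):
0 1 0 0 0
0 1 1 0 0
1 0 0 0 0

After press 3 at (2,0):
0 1 0 0 0
1 1 1 0 0
0 1 0 0 0

After press 4 at (1,4):
0 1 0 0 1
1 1 1 1 1
0 1 0 0 1

After press 5 at (1,1):
0 0 0 0 1
0 0 0 1 1
0 0 0 0 1

After press 6 at (1,4):
0 0 0 0 0
0 0 0 0 0
0 0 0 0 0

Lights still on: 0

Answer: yes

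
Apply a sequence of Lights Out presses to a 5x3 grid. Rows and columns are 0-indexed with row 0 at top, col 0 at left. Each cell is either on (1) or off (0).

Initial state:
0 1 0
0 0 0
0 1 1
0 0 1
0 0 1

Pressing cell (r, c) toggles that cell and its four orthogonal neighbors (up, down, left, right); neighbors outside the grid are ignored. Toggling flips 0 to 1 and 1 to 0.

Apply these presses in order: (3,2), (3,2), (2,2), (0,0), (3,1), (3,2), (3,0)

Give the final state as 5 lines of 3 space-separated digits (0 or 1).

After press 1 at (3,2):
0 1 0
0 0 0
0 1 0
0 1 0
0 0 0

After press 2 at (3,2):
0 1 0
0 0 0
0 1 1
0 0 1
0 0 1

After press 3 at (2,2):
0 1 0
0 0 1
0 0 0
0 0 0
0 0 1

After press 4 at (0,0):
1 0 0
1 0 1
0 0 0
0 0 0
0 0 1

After press 5 at (3,1):
1 0 0
1 0 1
0 1 0
1 1 1
0 1 1

After press 6 at (3,2):
1 0 0
1 0 1
0 1 1
1 0 0
0 1 0

After press 7 at (3,0):
1 0 0
1 0 1
1 1 1
0 1 0
1 1 0

Answer: 1 0 0
1 0 1
1 1 1
0 1 0
1 1 0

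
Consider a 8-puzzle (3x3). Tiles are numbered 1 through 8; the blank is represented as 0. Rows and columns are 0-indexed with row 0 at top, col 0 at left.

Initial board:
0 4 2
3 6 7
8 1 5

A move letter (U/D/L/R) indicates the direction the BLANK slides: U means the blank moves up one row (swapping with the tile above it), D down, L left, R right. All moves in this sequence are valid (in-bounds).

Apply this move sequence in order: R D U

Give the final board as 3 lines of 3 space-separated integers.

Answer: 4 0 2
3 6 7
8 1 5

Derivation:
After move 1 (R):
4 0 2
3 6 7
8 1 5

After move 2 (D):
4 6 2
3 0 7
8 1 5

After move 3 (U):
4 0 2
3 6 7
8 1 5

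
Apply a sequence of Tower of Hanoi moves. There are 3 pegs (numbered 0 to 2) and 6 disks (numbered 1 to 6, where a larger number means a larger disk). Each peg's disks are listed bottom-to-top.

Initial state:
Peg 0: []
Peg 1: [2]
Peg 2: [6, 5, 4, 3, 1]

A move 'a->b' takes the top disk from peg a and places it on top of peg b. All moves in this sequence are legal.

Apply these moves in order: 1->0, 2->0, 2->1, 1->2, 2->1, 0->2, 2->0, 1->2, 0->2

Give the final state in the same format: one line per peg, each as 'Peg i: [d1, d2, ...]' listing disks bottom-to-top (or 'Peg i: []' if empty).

Answer: Peg 0: [2]
Peg 1: []
Peg 2: [6, 5, 4, 3, 1]

Derivation:
After move 1 (1->0):
Peg 0: [2]
Peg 1: []
Peg 2: [6, 5, 4, 3, 1]

After move 2 (2->0):
Peg 0: [2, 1]
Peg 1: []
Peg 2: [6, 5, 4, 3]

After move 3 (2->1):
Peg 0: [2, 1]
Peg 1: [3]
Peg 2: [6, 5, 4]

After move 4 (1->2):
Peg 0: [2, 1]
Peg 1: []
Peg 2: [6, 5, 4, 3]

After move 5 (2->1):
Peg 0: [2, 1]
Peg 1: [3]
Peg 2: [6, 5, 4]

After move 6 (0->2):
Peg 0: [2]
Peg 1: [3]
Peg 2: [6, 5, 4, 1]

After move 7 (2->0):
Peg 0: [2, 1]
Peg 1: [3]
Peg 2: [6, 5, 4]

After move 8 (1->2):
Peg 0: [2, 1]
Peg 1: []
Peg 2: [6, 5, 4, 3]

After move 9 (0->2):
Peg 0: [2]
Peg 1: []
Peg 2: [6, 5, 4, 3, 1]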